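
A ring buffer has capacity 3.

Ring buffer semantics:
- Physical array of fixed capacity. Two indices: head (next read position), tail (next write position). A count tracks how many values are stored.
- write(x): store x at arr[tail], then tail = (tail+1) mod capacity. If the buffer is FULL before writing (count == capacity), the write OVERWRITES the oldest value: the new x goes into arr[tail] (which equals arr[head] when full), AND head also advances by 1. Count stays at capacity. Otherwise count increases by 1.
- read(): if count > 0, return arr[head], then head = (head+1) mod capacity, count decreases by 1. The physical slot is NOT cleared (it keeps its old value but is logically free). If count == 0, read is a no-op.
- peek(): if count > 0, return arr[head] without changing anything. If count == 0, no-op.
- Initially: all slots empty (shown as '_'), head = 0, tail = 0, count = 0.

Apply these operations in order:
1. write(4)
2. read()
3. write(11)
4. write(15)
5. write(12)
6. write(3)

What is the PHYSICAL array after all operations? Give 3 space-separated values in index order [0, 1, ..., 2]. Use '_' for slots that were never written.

Answer: 12 3 15

Derivation:
After op 1 (write(4)): arr=[4 _ _] head=0 tail=1 count=1
After op 2 (read()): arr=[4 _ _] head=1 tail=1 count=0
After op 3 (write(11)): arr=[4 11 _] head=1 tail=2 count=1
After op 4 (write(15)): arr=[4 11 15] head=1 tail=0 count=2
After op 5 (write(12)): arr=[12 11 15] head=1 tail=1 count=3
After op 6 (write(3)): arr=[12 3 15] head=2 tail=2 count=3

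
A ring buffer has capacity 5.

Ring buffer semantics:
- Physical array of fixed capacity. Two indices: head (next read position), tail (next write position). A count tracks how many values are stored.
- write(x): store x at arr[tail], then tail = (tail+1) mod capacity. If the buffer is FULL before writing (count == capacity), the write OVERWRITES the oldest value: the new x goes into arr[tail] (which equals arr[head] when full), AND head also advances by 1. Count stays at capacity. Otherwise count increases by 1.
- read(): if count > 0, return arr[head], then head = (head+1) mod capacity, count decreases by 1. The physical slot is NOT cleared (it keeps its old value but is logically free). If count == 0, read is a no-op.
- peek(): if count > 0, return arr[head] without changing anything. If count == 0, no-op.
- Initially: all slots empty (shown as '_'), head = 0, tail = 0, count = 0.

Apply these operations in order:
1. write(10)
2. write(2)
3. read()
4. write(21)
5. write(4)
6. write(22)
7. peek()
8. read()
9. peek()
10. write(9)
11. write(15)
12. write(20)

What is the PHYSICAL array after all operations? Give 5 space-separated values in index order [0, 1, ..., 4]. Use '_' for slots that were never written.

After op 1 (write(10)): arr=[10 _ _ _ _] head=0 tail=1 count=1
After op 2 (write(2)): arr=[10 2 _ _ _] head=0 tail=2 count=2
After op 3 (read()): arr=[10 2 _ _ _] head=1 tail=2 count=1
After op 4 (write(21)): arr=[10 2 21 _ _] head=1 tail=3 count=2
After op 5 (write(4)): arr=[10 2 21 4 _] head=1 tail=4 count=3
After op 6 (write(22)): arr=[10 2 21 4 22] head=1 tail=0 count=4
After op 7 (peek()): arr=[10 2 21 4 22] head=1 tail=0 count=4
After op 8 (read()): arr=[10 2 21 4 22] head=2 tail=0 count=3
After op 9 (peek()): arr=[10 2 21 4 22] head=2 tail=0 count=3
After op 10 (write(9)): arr=[9 2 21 4 22] head=2 tail=1 count=4
After op 11 (write(15)): arr=[9 15 21 4 22] head=2 tail=2 count=5
After op 12 (write(20)): arr=[9 15 20 4 22] head=3 tail=3 count=5

Answer: 9 15 20 4 22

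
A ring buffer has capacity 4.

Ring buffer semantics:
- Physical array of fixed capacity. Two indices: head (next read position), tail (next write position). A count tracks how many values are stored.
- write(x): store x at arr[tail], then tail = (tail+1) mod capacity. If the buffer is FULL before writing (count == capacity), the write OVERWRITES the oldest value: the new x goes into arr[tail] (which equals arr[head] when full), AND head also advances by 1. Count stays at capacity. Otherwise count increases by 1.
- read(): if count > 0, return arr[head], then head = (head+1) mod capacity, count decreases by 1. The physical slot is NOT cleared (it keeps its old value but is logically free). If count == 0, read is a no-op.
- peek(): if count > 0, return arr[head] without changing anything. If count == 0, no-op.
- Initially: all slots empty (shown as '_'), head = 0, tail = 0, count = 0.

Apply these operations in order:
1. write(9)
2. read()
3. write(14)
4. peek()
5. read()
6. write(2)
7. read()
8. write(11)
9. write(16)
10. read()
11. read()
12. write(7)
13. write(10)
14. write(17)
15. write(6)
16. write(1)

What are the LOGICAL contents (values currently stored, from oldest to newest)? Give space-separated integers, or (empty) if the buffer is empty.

Answer: 10 17 6 1

Derivation:
After op 1 (write(9)): arr=[9 _ _ _] head=0 tail=1 count=1
After op 2 (read()): arr=[9 _ _ _] head=1 tail=1 count=0
After op 3 (write(14)): arr=[9 14 _ _] head=1 tail=2 count=1
After op 4 (peek()): arr=[9 14 _ _] head=1 tail=2 count=1
After op 5 (read()): arr=[9 14 _ _] head=2 tail=2 count=0
After op 6 (write(2)): arr=[9 14 2 _] head=2 tail=3 count=1
After op 7 (read()): arr=[9 14 2 _] head=3 tail=3 count=0
After op 8 (write(11)): arr=[9 14 2 11] head=3 tail=0 count=1
After op 9 (write(16)): arr=[16 14 2 11] head=3 tail=1 count=2
After op 10 (read()): arr=[16 14 2 11] head=0 tail=1 count=1
After op 11 (read()): arr=[16 14 2 11] head=1 tail=1 count=0
After op 12 (write(7)): arr=[16 7 2 11] head=1 tail=2 count=1
After op 13 (write(10)): arr=[16 7 10 11] head=1 tail=3 count=2
After op 14 (write(17)): arr=[16 7 10 17] head=1 tail=0 count=3
After op 15 (write(6)): arr=[6 7 10 17] head=1 tail=1 count=4
After op 16 (write(1)): arr=[6 1 10 17] head=2 tail=2 count=4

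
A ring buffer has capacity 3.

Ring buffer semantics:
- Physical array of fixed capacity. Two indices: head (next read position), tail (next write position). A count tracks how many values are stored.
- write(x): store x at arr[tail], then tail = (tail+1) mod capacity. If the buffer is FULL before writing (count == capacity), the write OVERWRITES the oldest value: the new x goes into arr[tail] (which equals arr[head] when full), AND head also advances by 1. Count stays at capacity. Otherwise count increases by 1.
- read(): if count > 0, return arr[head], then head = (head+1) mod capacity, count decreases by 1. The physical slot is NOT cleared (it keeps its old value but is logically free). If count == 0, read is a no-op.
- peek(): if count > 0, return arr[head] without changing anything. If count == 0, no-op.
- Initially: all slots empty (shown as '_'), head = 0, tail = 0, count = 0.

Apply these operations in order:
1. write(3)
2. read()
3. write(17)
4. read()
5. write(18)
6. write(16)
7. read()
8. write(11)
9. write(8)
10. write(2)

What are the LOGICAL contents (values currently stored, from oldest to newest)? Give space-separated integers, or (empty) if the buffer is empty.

Answer: 11 8 2

Derivation:
After op 1 (write(3)): arr=[3 _ _] head=0 tail=1 count=1
After op 2 (read()): arr=[3 _ _] head=1 tail=1 count=0
After op 3 (write(17)): arr=[3 17 _] head=1 tail=2 count=1
After op 4 (read()): arr=[3 17 _] head=2 tail=2 count=0
After op 5 (write(18)): arr=[3 17 18] head=2 tail=0 count=1
After op 6 (write(16)): arr=[16 17 18] head=2 tail=1 count=2
After op 7 (read()): arr=[16 17 18] head=0 tail=1 count=1
After op 8 (write(11)): arr=[16 11 18] head=0 tail=2 count=2
After op 9 (write(8)): arr=[16 11 8] head=0 tail=0 count=3
After op 10 (write(2)): arr=[2 11 8] head=1 tail=1 count=3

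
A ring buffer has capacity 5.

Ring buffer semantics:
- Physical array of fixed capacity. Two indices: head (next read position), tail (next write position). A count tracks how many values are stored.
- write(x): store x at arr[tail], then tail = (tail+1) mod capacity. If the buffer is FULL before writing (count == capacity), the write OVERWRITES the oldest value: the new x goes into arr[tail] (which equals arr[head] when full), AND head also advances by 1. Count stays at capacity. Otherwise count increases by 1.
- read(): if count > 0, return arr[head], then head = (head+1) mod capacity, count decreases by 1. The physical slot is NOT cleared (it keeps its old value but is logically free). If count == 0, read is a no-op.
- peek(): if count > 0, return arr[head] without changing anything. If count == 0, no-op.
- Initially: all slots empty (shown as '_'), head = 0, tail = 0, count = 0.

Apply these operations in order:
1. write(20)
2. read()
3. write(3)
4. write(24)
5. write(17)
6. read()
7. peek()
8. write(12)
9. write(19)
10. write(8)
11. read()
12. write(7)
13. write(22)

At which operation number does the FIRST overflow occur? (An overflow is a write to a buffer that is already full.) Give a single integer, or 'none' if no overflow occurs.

Answer: 13

Derivation:
After op 1 (write(20)): arr=[20 _ _ _ _] head=0 tail=1 count=1
After op 2 (read()): arr=[20 _ _ _ _] head=1 tail=1 count=0
After op 3 (write(3)): arr=[20 3 _ _ _] head=1 tail=2 count=1
After op 4 (write(24)): arr=[20 3 24 _ _] head=1 tail=3 count=2
After op 5 (write(17)): arr=[20 3 24 17 _] head=1 tail=4 count=3
After op 6 (read()): arr=[20 3 24 17 _] head=2 tail=4 count=2
After op 7 (peek()): arr=[20 3 24 17 _] head=2 tail=4 count=2
After op 8 (write(12)): arr=[20 3 24 17 12] head=2 tail=0 count=3
After op 9 (write(19)): arr=[19 3 24 17 12] head=2 tail=1 count=4
After op 10 (write(8)): arr=[19 8 24 17 12] head=2 tail=2 count=5
After op 11 (read()): arr=[19 8 24 17 12] head=3 tail=2 count=4
After op 12 (write(7)): arr=[19 8 7 17 12] head=3 tail=3 count=5
After op 13 (write(22)): arr=[19 8 7 22 12] head=4 tail=4 count=5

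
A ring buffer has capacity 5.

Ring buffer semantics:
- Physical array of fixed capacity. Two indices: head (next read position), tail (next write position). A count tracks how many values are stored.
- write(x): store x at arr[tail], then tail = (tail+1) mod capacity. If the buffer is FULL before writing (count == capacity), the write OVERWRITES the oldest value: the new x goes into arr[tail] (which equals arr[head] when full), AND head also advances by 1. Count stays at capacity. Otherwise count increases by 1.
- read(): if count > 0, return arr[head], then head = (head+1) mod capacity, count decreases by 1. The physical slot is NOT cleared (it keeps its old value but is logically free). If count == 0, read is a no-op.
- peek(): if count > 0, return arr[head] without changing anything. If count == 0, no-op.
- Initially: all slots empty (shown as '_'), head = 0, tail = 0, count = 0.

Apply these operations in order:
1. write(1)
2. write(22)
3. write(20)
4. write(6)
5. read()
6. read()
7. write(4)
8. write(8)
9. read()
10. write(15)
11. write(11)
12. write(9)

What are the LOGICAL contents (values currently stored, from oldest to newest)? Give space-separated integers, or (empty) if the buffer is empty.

After op 1 (write(1)): arr=[1 _ _ _ _] head=0 tail=1 count=1
After op 2 (write(22)): arr=[1 22 _ _ _] head=0 tail=2 count=2
After op 3 (write(20)): arr=[1 22 20 _ _] head=0 tail=3 count=3
After op 4 (write(6)): arr=[1 22 20 6 _] head=0 tail=4 count=4
After op 5 (read()): arr=[1 22 20 6 _] head=1 tail=4 count=3
After op 6 (read()): arr=[1 22 20 6 _] head=2 tail=4 count=2
After op 7 (write(4)): arr=[1 22 20 6 4] head=2 tail=0 count=3
After op 8 (write(8)): arr=[8 22 20 6 4] head=2 tail=1 count=4
After op 9 (read()): arr=[8 22 20 6 4] head=3 tail=1 count=3
After op 10 (write(15)): arr=[8 15 20 6 4] head=3 tail=2 count=4
After op 11 (write(11)): arr=[8 15 11 6 4] head=3 tail=3 count=5
After op 12 (write(9)): arr=[8 15 11 9 4] head=4 tail=4 count=5

Answer: 4 8 15 11 9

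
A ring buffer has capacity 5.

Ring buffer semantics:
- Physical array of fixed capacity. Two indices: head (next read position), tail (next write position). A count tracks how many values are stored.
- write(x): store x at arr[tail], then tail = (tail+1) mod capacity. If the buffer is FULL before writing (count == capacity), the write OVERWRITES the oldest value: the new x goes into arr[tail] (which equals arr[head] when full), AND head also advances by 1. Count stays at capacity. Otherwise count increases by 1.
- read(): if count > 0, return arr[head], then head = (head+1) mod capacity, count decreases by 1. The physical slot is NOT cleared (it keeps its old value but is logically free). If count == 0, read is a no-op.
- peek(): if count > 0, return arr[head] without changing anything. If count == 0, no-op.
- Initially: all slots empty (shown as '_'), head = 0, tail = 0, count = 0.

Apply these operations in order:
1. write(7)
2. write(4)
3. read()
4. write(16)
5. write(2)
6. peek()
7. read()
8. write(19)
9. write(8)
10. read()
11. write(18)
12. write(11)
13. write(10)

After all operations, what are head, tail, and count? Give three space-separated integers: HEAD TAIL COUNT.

After op 1 (write(7)): arr=[7 _ _ _ _] head=0 tail=1 count=1
After op 2 (write(4)): arr=[7 4 _ _ _] head=0 tail=2 count=2
After op 3 (read()): arr=[7 4 _ _ _] head=1 tail=2 count=1
After op 4 (write(16)): arr=[7 4 16 _ _] head=1 tail=3 count=2
After op 5 (write(2)): arr=[7 4 16 2 _] head=1 tail=4 count=3
After op 6 (peek()): arr=[7 4 16 2 _] head=1 tail=4 count=3
After op 7 (read()): arr=[7 4 16 2 _] head=2 tail=4 count=2
After op 8 (write(19)): arr=[7 4 16 2 19] head=2 tail=0 count=3
After op 9 (write(8)): arr=[8 4 16 2 19] head=2 tail=1 count=4
After op 10 (read()): arr=[8 4 16 2 19] head=3 tail=1 count=3
After op 11 (write(18)): arr=[8 18 16 2 19] head=3 tail=2 count=4
After op 12 (write(11)): arr=[8 18 11 2 19] head=3 tail=3 count=5
After op 13 (write(10)): arr=[8 18 11 10 19] head=4 tail=4 count=5

Answer: 4 4 5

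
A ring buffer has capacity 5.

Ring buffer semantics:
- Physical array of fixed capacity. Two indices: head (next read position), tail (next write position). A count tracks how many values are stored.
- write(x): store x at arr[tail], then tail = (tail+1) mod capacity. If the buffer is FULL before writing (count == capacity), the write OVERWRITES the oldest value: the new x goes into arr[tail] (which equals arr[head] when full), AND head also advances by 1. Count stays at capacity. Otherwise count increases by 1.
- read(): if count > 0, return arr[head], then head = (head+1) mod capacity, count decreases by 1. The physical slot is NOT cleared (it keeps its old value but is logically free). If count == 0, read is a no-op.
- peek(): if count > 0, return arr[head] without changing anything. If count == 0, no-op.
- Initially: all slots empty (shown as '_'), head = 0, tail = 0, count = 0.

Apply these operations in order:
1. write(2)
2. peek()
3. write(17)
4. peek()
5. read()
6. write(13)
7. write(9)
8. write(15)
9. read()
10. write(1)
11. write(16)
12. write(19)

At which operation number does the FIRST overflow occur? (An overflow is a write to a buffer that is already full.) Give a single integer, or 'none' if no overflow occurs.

Answer: 12

Derivation:
After op 1 (write(2)): arr=[2 _ _ _ _] head=0 tail=1 count=1
After op 2 (peek()): arr=[2 _ _ _ _] head=0 tail=1 count=1
After op 3 (write(17)): arr=[2 17 _ _ _] head=0 tail=2 count=2
After op 4 (peek()): arr=[2 17 _ _ _] head=0 tail=2 count=2
After op 5 (read()): arr=[2 17 _ _ _] head=1 tail=2 count=1
After op 6 (write(13)): arr=[2 17 13 _ _] head=1 tail=3 count=2
After op 7 (write(9)): arr=[2 17 13 9 _] head=1 tail=4 count=3
After op 8 (write(15)): arr=[2 17 13 9 15] head=1 tail=0 count=4
After op 9 (read()): arr=[2 17 13 9 15] head=2 tail=0 count=3
After op 10 (write(1)): arr=[1 17 13 9 15] head=2 tail=1 count=4
After op 11 (write(16)): arr=[1 16 13 9 15] head=2 tail=2 count=5
After op 12 (write(19)): arr=[1 16 19 9 15] head=3 tail=3 count=5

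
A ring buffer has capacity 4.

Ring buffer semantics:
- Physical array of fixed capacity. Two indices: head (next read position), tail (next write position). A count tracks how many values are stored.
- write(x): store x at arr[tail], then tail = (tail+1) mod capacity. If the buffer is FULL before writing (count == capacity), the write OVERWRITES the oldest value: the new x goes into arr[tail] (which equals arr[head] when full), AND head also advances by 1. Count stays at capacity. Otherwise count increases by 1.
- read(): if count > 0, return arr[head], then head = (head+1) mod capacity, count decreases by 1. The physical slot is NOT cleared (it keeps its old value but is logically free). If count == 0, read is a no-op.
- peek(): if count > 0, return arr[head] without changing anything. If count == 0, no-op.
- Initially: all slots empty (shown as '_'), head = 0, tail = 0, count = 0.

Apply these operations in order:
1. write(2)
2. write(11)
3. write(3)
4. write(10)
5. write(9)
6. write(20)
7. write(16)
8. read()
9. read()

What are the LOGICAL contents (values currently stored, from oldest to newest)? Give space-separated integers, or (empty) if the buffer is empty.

Answer: 20 16

Derivation:
After op 1 (write(2)): arr=[2 _ _ _] head=0 tail=1 count=1
After op 2 (write(11)): arr=[2 11 _ _] head=0 tail=2 count=2
After op 3 (write(3)): arr=[2 11 3 _] head=0 tail=3 count=3
After op 4 (write(10)): arr=[2 11 3 10] head=0 tail=0 count=4
After op 5 (write(9)): arr=[9 11 3 10] head=1 tail=1 count=4
After op 6 (write(20)): arr=[9 20 3 10] head=2 tail=2 count=4
After op 7 (write(16)): arr=[9 20 16 10] head=3 tail=3 count=4
After op 8 (read()): arr=[9 20 16 10] head=0 tail=3 count=3
After op 9 (read()): arr=[9 20 16 10] head=1 tail=3 count=2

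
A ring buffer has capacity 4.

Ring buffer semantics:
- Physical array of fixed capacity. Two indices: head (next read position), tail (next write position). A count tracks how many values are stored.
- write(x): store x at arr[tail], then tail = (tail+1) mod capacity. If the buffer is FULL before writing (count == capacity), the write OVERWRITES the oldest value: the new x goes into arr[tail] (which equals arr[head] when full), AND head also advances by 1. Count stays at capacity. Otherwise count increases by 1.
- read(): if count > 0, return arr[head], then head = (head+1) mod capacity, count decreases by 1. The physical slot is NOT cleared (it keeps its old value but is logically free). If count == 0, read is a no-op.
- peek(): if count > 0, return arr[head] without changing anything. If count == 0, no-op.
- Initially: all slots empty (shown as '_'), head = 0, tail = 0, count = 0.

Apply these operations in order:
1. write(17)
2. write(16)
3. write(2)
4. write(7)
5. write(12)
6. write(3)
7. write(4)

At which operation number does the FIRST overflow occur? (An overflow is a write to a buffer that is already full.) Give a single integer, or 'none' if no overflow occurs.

After op 1 (write(17)): arr=[17 _ _ _] head=0 tail=1 count=1
After op 2 (write(16)): arr=[17 16 _ _] head=0 tail=2 count=2
After op 3 (write(2)): arr=[17 16 2 _] head=0 tail=3 count=3
After op 4 (write(7)): arr=[17 16 2 7] head=0 tail=0 count=4
After op 5 (write(12)): arr=[12 16 2 7] head=1 tail=1 count=4
After op 6 (write(3)): arr=[12 3 2 7] head=2 tail=2 count=4
After op 7 (write(4)): arr=[12 3 4 7] head=3 tail=3 count=4

Answer: 5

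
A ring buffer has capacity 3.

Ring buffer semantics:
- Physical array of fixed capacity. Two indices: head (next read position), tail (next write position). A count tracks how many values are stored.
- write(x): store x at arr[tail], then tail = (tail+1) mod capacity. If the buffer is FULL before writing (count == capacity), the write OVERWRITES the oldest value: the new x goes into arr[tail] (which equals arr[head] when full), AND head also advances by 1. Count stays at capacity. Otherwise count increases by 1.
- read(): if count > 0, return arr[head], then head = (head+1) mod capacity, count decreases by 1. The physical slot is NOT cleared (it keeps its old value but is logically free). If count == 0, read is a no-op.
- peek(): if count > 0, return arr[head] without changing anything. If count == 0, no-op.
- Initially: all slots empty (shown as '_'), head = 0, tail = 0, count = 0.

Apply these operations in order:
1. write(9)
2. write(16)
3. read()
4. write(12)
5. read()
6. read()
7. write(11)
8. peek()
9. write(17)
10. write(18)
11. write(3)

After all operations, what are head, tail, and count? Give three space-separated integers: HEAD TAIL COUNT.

Answer: 1 1 3

Derivation:
After op 1 (write(9)): arr=[9 _ _] head=0 tail=1 count=1
After op 2 (write(16)): arr=[9 16 _] head=0 tail=2 count=2
After op 3 (read()): arr=[9 16 _] head=1 tail=2 count=1
After op 4 (write(12)): arr=[9 16 12] head=1 tail=0 count=2
After op 5 (read()): arr=[9 16 12] head=2 tail=0 count=1
After op 6 (read()): arr=[9 16 12] head=0 tail=0 count=0
After op 7 (write(11)): arr=[11 16 12] head=0 tail=1 count=1
After op 8 (peek()): arr=[11 16 12] head=0 tail=1 count=1
After op 9 (write(17)): arr=[11 17 12] head=0 tail=2 count=2
After op 10 (write(18)): arr=[11 17 18] head=0 tail=0 count=3
After op 11 (write(3)): arr=[3 17 18] head=1 tail=1 count=3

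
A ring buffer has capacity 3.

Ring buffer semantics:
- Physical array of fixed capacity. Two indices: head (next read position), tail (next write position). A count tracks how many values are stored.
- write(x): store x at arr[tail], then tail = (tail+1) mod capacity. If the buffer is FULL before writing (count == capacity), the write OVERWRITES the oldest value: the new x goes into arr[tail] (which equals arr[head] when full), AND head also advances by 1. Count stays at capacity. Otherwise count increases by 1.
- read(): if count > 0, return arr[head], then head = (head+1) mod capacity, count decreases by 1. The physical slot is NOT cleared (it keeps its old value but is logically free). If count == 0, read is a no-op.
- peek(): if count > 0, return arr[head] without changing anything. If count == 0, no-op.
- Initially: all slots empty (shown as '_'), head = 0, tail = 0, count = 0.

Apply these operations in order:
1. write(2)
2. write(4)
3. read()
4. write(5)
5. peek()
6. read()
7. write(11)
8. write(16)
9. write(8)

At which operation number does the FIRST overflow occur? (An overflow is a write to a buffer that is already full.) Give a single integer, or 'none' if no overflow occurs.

Answer: 9

Derivation:
After op 1 (write(2)): arr=[2 _ _] head=0 tail=1 count=1
After op 2 (write(4)): arr=[2 4 _] head=0 tail=2 count=2
After op 3 (read()): arr=[2 4 _] head=1 tail=2 count=1
After op 4 (write(5)): arr=[2 4 5] head=1 tail=0 count=2
After op 5 (peek()): arr=[2 4 5] head=1 tail=0 count=2
After op 6 (read()): arr=[2 4 5] head=2 tail=0 count=1
After op 7 (write(11)): arr=[11 4 5] head=2 tail=1 count=2
After op 8 (write(16)): arr=[11 16 5] head=2 tail=2 count=3
After op 9 (write(8)): arr=[11 16 8] head=0 tail=0 count=3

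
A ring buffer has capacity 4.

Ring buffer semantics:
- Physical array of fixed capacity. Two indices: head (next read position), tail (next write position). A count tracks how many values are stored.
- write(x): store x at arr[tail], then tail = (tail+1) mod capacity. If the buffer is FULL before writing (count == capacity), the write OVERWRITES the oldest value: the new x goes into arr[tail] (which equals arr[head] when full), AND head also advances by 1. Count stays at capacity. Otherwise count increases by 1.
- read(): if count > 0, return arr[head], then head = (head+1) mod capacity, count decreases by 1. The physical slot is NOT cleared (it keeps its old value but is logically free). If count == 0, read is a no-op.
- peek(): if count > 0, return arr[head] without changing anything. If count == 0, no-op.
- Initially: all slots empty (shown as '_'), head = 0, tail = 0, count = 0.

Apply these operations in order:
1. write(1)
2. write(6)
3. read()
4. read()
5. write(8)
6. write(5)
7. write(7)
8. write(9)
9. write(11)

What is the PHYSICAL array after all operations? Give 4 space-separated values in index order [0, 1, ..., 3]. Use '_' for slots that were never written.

After op 1 (write(1)): arr=[1 _ _ _] head=0 tail=1 count=1
After op 2 (write(6)): arr=[1 6 _ _] head=0 tail=2 count=2
After op 3 (read()): arr=[1 6 _ _] head=1 tail=2 count=1
After op 4 (read()): arr=[1 6 _ _] head=2 tail=2 count=0
After op 5 (write(8)): arr=[1 6 8 _] head=2 tail=3 count=1
After op 6 (write(5)): arr=[1 6 8 5] head=2 tail=0 count=2
After op 7 (write(7)): arr=[7 6 8 5] head=2 tail=1 count=3
After op 8 (write(9)): arr=[7 9 8 5] head=2 tail=2 count=4
After op 9 (write(11)): arr=[7 9 11 5] head=3 tail=3 count=4

Answer: 7 9 11 5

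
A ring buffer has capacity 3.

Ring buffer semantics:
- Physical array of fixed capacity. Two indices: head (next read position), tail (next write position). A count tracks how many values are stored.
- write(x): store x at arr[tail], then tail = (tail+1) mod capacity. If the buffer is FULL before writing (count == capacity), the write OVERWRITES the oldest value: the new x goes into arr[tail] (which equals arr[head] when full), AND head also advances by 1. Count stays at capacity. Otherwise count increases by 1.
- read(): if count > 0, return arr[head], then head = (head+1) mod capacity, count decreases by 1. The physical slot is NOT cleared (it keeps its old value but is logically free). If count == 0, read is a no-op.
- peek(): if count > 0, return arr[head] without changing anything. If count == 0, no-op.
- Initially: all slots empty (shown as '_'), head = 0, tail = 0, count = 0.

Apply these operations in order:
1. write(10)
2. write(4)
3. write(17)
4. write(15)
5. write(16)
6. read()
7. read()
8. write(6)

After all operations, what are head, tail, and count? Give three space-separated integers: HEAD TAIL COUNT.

Answer: 1 0 2

Derivation:
After op 1 (write(10)): arr=[10 _ _] head=0 tail=1 count=1
After op 2 (write(4)): arr=[10 4 _] head=0 tail=2 count=2
After op 3 (write(17)): arr=[10 4 17] head=0 tail=0 count=3
After op 4 (write(15)): arr=[15 4 17] head=1 tail=1 count=3
After op 5 (write(16)): arr=[15 16 17] head=2 tail=2 count=3
After op 6 (read()): arr=[15 16 17] head=0 tail=2 count=2
After op 7 (read()): arr=[15 16 17] head=1 tail=2 count=1
After op 8 (write(6)): arr=[15 16 6] head=1 tail=0 count=2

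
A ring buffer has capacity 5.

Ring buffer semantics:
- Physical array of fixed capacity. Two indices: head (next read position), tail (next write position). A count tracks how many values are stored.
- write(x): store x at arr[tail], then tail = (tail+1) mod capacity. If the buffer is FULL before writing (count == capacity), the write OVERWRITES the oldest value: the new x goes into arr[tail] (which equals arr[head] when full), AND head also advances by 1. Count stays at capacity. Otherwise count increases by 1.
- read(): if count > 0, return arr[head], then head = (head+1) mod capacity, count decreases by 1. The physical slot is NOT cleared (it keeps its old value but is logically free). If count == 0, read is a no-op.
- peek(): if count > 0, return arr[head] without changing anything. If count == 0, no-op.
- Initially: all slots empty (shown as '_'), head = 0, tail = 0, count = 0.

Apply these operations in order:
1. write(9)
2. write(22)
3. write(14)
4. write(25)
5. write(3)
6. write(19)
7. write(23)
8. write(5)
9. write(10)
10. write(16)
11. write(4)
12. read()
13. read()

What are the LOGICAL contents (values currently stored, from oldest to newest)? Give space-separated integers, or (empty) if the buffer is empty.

Answer: 10 16 4

Derivation:
After op 1 (write(9)): arr=[9 _ _ _ _] head=0 tail=1 count=1
After op 2 (write(22)): arr=[9 22 _ _ _] head=0 tail=2 count=2
After op 3 (write(14)): arr=[9 22 14 _ _] head=0 tail=3 count=3
After op 4 (write(25)): arr=[9 22 14 25 _] head=0 tail=4 count=4
After op 5 (write(3)): arr=[9 22 14 25 3] head=0 tail=0 count=5
After op 6 (write(19)): arr=[19 22 14 25 3] head=1 tail=1 count=5
After op 7 (write(23)): arr=[19 23 14 25 3] head=2 tail=2 count=5
After op 8 (write(5)): arr=[19 23 5 25 3] head=3 tail=3 count=5
After op 9 (write(10)): arr=[19 23 5 10 3] head=4 tail=4 count=5
After op 10 (write(16)): arr=[19 23 5 10 16] head=0 tail=0 count=5
After op 11 (write(4)): arr=[4 23 5 10 16] head=1 tail=1 count=5
After op 12 (read()): arr=[4 23 5 10 16] head=2 tail=1 count=4
After op 13 (read()): arr=[4 23 5 10 16] head=3 tail=1 count=3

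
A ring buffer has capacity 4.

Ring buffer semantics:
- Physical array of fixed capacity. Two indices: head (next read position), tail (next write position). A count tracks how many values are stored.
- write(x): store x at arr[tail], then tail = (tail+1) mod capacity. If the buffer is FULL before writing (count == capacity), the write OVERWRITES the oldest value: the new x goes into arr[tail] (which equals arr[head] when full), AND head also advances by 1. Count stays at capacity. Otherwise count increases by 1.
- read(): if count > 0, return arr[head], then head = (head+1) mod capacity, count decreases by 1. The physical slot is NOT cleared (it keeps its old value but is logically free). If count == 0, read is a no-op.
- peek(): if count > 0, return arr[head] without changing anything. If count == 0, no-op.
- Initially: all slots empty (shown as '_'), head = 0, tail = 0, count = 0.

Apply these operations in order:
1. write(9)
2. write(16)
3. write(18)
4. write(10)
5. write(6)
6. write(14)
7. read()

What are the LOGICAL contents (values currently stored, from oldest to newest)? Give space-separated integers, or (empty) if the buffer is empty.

After op 1 (write(9)): arr=[9 _ _ _] head=0 tail=1 count=1
After op 2 (write(16)): arr=[9 16 _ _] head=0 tail=2 count=2
After op 3 (write(18)): arr=[9 16 18 _] head=0 tail=3 count=3
After op 4 (write(10)): arr=[9 16 18 10] head=0 tail=0 count=4
After op 5 (write(6)): arr=[6 16 18 10] head=1 tail=1 count=4
After op 6 (write(14)): arr=[6 14 18 10] head=2 tail=2 count=4
After op 7 (read()): arr=[6 14 18 10] head=3 tail=2 count=3

Answer: 10 6 14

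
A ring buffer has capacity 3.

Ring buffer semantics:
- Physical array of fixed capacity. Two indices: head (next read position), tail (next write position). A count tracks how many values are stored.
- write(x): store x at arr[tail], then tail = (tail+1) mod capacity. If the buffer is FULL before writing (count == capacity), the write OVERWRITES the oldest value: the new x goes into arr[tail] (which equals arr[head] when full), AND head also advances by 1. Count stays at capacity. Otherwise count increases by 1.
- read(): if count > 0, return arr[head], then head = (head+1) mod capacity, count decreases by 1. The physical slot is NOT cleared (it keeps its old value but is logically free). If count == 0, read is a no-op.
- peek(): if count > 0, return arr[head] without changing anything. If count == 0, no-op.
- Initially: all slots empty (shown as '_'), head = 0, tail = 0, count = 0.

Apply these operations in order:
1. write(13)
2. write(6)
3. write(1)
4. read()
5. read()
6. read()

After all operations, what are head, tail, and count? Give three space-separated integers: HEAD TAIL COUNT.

Answer: 0 0 0

Derivation:
After op 1 (write(13)): arr=[13 _ _] head=0 tail=1 count=1
After op 2 (write(6)): arr=[13 6 _] head=0 tail=2 count=2
After op 3 (write(1)): arr=[13 6 1] head=0 tail=0 count=3
After op 4 (read()): arr=[13 6 1] head=1 tail=0 count=2
After op 5 (read()): arr=[13 6 1] head=2 tail=0 count=1
After op 6 (read()): arr=[13 6 1] head=0 tail=0 count=0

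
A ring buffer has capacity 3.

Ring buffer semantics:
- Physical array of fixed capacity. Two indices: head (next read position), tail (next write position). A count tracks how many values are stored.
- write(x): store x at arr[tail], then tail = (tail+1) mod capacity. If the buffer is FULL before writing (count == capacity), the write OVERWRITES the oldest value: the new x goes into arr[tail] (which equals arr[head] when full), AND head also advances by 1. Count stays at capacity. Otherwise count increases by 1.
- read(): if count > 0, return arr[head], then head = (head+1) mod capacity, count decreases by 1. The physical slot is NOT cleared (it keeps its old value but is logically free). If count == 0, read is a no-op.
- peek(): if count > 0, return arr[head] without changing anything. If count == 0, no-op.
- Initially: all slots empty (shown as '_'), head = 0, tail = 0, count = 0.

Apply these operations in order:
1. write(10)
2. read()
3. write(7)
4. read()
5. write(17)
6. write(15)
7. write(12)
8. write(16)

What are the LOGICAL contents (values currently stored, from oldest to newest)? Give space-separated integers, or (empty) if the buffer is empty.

Answer: 15 12 16

Derivation:
After op 1 (write(10)): arr=[10 _ _] head=0 tail=1 count=1
After op 2 (read()): arr=[10 _ _] head=1 tail=1 count=0
After op 3 (write(7)): arr=[10 7 _] head=1 tail=2 count=1
After op 4 (read()): arr=[10 7 _] head=2 tail=2 count=0
After op 5 (write(17)): arr=[10 7 17] head=2 tail=0 count=1
After op 6 (write(15)): arr=[15 7 17] head=2 tail=1 count=2
After op 7 (write(12)): arr=[15 12 17] head=2 tail=2 count=3
After op 8 (write(16)): arr=[15 12 16] head=0 tail=0 count=3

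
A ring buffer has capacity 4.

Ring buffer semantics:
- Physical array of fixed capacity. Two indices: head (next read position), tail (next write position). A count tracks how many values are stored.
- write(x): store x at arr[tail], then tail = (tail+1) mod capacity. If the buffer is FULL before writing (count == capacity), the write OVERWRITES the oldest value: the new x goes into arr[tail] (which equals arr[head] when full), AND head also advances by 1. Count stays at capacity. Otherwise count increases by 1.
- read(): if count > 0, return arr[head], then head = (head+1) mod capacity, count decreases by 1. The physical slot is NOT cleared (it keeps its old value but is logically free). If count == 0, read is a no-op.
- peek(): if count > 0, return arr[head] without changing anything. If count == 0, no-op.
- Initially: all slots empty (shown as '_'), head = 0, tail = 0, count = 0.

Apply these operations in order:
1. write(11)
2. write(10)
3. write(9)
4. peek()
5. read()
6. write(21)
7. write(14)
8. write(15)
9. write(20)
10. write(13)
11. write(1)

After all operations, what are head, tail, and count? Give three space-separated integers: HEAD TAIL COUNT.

After op 1 (write(11)): arr=[11 _ _ _] head=0 tail=1 count=1
After op 2 (write(10)): arr=[11 10 _ _] head=0 tail=2 count=2
After op 3 (write(9)): arr=[11 10 9 _] head=0 tail=3 count=3
After op 4 (peek()): arr=[11 10 9 _] head=0 tail=3 count=3
After op 5 (read()): arr=[11 10 9 _] head=1 tail=3 count=2
After op 6 (write(21)): arr=[11 10 9 21] head=1 tail=0 count=3
After op 7 (write(14)): arr=[14 10 9 21] head=1 tail=1 count=4
After op 8 (write(15)): arr=[14 15 9 21] head=2 tail=2 count=4
After op 9 (write(20)): arr=[14 15 20 21] head=3 tail=3 count=4
After op 10 (write(13)): arr=[14 15 20 13] head=0 tail=0 count=4
After op 11 (write(1)): arr=[1 15 20 13] head=1 tail=1 count=4

Answer: 1 1 4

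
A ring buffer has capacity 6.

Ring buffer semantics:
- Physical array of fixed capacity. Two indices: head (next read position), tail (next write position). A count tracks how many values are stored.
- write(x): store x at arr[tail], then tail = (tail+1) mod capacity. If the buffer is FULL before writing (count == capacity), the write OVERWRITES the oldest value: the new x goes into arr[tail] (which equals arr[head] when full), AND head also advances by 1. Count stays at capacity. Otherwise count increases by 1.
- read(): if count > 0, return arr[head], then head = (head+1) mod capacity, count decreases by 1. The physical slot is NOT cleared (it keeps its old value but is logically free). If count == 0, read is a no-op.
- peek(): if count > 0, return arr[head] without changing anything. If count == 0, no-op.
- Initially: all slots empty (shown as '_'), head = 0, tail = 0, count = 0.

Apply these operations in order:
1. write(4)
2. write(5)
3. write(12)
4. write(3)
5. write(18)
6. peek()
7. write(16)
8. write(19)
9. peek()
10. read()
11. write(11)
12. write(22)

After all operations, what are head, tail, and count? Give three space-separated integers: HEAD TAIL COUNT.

After op 1 (write(4)): arr=[4 _ _ _ _ _] head=0 tail=1 count=1
After op 2 (write(5)): arr=[4 5 _ _ _ _] head=0 tail=2 count=2
After op 3 (write(12)): arr=[4 5 12 _ _ _] head=0 tail=3 count=3
After op 4 (write(3)): arr=[4 5 12 3 _ _] head=0 tail=4 count=4
After op 5 (write(18)): arr=[4 5 12 3 18 _] head=0 tail=5 count=5
After op 6 (peek()): arr=[4 5 12 3 18 _] head=0 tail=5 count=5
After op 7 (write(16)): arr=[4 5 12 3 18 16] head=0 tail=0 count=6
After op 8 (write(19)): arr=[19 5 12 3 18 16] head=1 tail=1 count=6
After op 9 (peek()): arr=[19 5 12 3 18 16] head=1 tail=1 count=6
After op 10 (read()): arr=[19 5 12 3 18 16] head=2 tail=1 count=5
After op 11 (write(11)): arr=[19 11 12 3 18 16] head=2 tail=2 count=6
After op 12 (write(22)): arr=[19 11 22 3 18 16] head=3 tail=3 count=6

Answer: 3 3 6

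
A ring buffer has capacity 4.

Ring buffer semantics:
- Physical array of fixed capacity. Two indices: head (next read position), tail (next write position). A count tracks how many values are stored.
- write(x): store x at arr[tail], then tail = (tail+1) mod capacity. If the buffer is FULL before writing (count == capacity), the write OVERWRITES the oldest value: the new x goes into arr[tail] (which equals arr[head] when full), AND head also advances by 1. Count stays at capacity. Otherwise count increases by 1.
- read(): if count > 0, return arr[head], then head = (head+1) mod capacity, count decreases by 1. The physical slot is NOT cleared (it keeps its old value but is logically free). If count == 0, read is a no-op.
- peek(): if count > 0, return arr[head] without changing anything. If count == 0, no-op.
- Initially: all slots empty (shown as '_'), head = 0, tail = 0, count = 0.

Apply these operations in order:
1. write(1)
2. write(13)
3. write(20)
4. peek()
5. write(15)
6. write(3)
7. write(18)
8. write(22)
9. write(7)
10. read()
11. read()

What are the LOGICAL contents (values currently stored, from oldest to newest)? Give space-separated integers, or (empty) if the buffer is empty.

Answer: 22 7

Derivation:
After op 1 (write(1)): arr=[1 _ _ _] head=0 tail=1 count=1
After op 2 (write(13)): arr=[1 13 _ _] head=0 tail=2 count=2
After op 3 (write(20)): arr=[1 13 20 _] head=0 tail=3 count=3
After op 4 (peek()): arr=[1 13 20 _] head=0 tail=3 count=3
After op 5 (write(15)): arr=[1 13 20 15] head=0 tail=0 count=4
After op 6 (write(3)): arr=[3 13 20 15] head=1 tail=1 count=4
After op 7 (write(18)): arr=[3 18 20 15] head=2 tail=2 count=4
After op 8 (write(22)): arr=[3 18 22 15] head=3 tail=3 count=4
After op 9 (write(7)): arr=[3 18 22 7] head=0 tail=0 count=4
After op 10 (read()): arr=[3 18 22 7] head=1 tail=0 count=3
After op 11 (read()): arr=[3 18 22 7] head=2 tail=0 count=2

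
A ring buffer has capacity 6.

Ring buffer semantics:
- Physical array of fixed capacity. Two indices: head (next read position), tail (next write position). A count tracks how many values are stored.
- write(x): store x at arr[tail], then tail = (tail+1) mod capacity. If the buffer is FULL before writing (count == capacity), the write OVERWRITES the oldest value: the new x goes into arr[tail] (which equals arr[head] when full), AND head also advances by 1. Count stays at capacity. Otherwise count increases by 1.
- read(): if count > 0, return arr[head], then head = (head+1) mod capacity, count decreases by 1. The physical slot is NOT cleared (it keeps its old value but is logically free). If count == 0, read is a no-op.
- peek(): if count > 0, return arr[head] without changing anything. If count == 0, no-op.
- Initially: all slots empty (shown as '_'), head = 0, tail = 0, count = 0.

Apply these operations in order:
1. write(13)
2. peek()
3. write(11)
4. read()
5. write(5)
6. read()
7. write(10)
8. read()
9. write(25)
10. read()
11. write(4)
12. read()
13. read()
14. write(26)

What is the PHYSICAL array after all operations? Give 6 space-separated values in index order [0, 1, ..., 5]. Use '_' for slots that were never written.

After op 1 (write(13)): arr=[13 _ _ _ _ _] head=0 tail=1 count=1
After op 2 (peek()): arr=[13 _ _ _ _ _] head=0 tail=1 count=1
After op 3 (write(11)): arr=[13 11 _ _ _ _] head=0 tail=2 count=2
After op 4 (read()): arr=[13 11 _ _ _ _] head=1 tail=2 count=1
After op 5 (write(5)): arr=[13 11 5 _ _ _] head=1 tail=3 count=2
After op 6 (read()): arr=[13 11 5 _ _ _] head=2 tail=3 count=1
After op 7 (write(10)): arr=[13 11 5 10 _ _] head=2 tail=4 count=2
After op 8 (read()): arr=[13 11 5 10 _ _] head=3 tail=4 count=1
After op 9 (write(25)): arr=[13 11 5 10 25 _] head=3 tail=5 count=2
After op 10 (read()): arr=[13 11 5 10 25 _] head=4 tail=5 count=1
After op 11 (write(4)): arr=[13 11 5 10 25 4] head=4 tail=0 count=2
After op 12 (read()): arr=[13 11 5 10 25 4] head=5 tail=0 count=1
After op 13 (read()): arr=[13 11 5 10 25 4] head=0 tail=0 count=0
After op 14 (write(26)): arr=[26 11 5 10 25 4] head=0 tail=1 count=1

Answer: 26 11 5 10 25 4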